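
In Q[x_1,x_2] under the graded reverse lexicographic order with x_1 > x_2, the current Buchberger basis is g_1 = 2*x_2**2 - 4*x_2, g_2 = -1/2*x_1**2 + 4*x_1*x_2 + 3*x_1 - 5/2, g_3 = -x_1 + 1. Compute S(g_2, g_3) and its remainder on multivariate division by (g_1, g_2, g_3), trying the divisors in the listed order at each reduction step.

lcm(LM(g_2), LM(g_3)) = x_1**2.
S = (lcm/LT(g_2))·g_2 − (lcm/LT(g_3))·g_3 = -8*x_1*x_2 - 5*x_1 + 5.
Reduce S modulo (g_1, g_2, g_3) in that order:
  leading term x_1*x_2: subtract (8*x_2)·g_3 from -8*x_1*x_2 - 5*x_1 + 5 → -5*x_1 - 8*x_2 + 5
  leading term x_1: subtract (5)·g_3 from -5*x_1 - 8*x_2 + 5 → -8*x_2
  leading term x_2: no divisor's leading term divides it; move -8*x_2 to the remainder.
The remainder -8*x_2 is nonzero, so it would be added as the next basis element.

S(g_2, g_3) = -8*x_1*x_2 - 5*x_1 + 5; remainder on division = -8*x_2.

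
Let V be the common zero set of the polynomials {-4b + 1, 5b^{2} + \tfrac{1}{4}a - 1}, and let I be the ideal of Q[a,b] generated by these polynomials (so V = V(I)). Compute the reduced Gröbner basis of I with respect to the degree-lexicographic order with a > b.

Buchberger's algorithm terminates because the ascending chain of leading-term ideals stabilizes.

f_1 = -4b + 1, LT = b.
f_2 = 5b^{2} + \tfrac{1}{4}a - 1, LT = b^{2}.

S(f_1,f_2): lcm = b^{2}. S = -\tfrac{1}{20}a - \tfrac{1}{4}b + \tfrac{1}{5}.
  reduce S modulo (f_1, f_2):
  remainder -\tfrac{1}{20}a + \tfrac{11}{80} ≠ 0; add g_3 = -\tfrac{1}{20}a + \tfrac{11}{80} to the basis.

The other S-polynomials (S(f_1,g_3), S(f_2,g_3)) all reduce to 0 modulo the current basis, so we have a Gröbner basis.
Inter-reduce: drop elements whose leading term is divisible by another's, tail-reduce, and make monic.

G = {a - \tfrac{11}{4}, b - \tfrac{1}{4}}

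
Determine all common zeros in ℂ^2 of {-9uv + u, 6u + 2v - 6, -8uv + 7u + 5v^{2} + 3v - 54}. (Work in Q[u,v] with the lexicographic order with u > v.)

{(0, 3)}

Compute a lex Gröbner basis by Buchberger's algorithm.
f_1 = -9uv + u, LT = uv.
f_2 = 6u + 2v - 6, LT = u.
f_3 = -8uv + 7u + 5v^{2} + 3v - 54, LT = uv.

S(f_1,f_2): lcm = uv. S = -\tfrac{1}{9}u - \tfrac{1}{3}v^{2} + v.
  reduce S modulo (f_1, f_2, f_3):
  remainder -\tfrac{1}{3}v^{2} + \tfrac{28}{27}v - \tfrac{1}{9} ≠ 0; add h_4 = -\tfrac{1}{3}v^{2} + \tfrac{28}{27}v - \tfrac{1}{9} to the basis.

S(f_1,f_3): lcm = uv. S = \tfrac{55}{72}u + \tfrac{5}{8}v^{2} + \tfrac{3}{8}v - \tfrac{27}{4}.
  reduce S modulo (f_1, f_2, f_3, h_4):
  remainder \tfrac{223}{108}v - \tfrac{223}{36} ≠ 0; add h_5 = \tfrac{223}{108}v - \tfrac{223}{36} to the basis.

The other S-polynomials (S(f_2,f_3), S(f_1,h_4), S(f_2,h_4), S(f_3,h_4), S(f_1,h_5), S(f_2,h_5), S(f_3,h_5), S(h_4,h_5)) all reduce to 0 modulo the current basis, so we have a Gröbner basis.
Inter-reduce: drop elements whose leading term is divisible by another's, tail-reduce, and make monic.
Reduced Gröbner basis: {u, v - 3}.

From the last basis element, v - 3 = 0, so v takes values in {3}. Each choice, substituted upward through the basis, yields the corresponding point(s) of the solution set.
  v = 3: the earlier basis element becomes u = 0, giving u = 0 — point (0, 3).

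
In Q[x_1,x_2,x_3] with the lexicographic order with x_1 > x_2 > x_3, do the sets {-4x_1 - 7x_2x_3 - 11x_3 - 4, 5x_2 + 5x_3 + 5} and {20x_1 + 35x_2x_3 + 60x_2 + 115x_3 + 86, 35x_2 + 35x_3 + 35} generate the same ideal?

No, the ideals differ.

Two ideals are equal iff their reduced Gröbner bases coincide (the reduced basis is unique for a fixed ordering).
Buchberger on the first generating set:
f_1 = -4x_1 - 7x_2x_3 - 11x_3 - 4, LT = x_1.
f_2 = 5x_2 + 5x_3 + 5, LT = x_2.

The S-polynomials (S(f_1,f_2)) all reduce to 0 modulo the current basis, so we have a Gröbner basis.
Inter-reduce: drop elements whose leading term is divisible by another's, tail-reduce, and make monic.
Reduced Gröbner basis: {x_1 - 7/4x_3^2 + x_3 + 1, x_2 + x_3 + 1}.

Buchberger on the second generating set:
h_1 = 20x_1 + 35x_2x_3 + 60x_2 + 115x_3 + 86, LT = x_1.
h_2 = 35x_2 + 35x_3 + 35, LT = x_2.

The S-polynomials (S(h_1,h_2)) all reduce to 0 modulo the current basis, so we have a Gröbner basis.
Inter-reduce: drop elements whose leading term is divisible by another's, tail-reduce, and make monic.
Reduced Gröbner basis: {x_1 - 7/4x_3^2 + x_3 + 13/10, x_2 + x_3 + 1}.

Since the reduced bases disagree, the two ideals are not the same.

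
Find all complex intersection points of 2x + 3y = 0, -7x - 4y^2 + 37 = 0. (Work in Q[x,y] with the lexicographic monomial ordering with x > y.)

Compute a lex Gröbner basis by Buchberger's algorithm.
f_1 = 2x + 3y, LT = x.
f_2 = -7x - 4y^2 + 37, LT = x.

S(f_1,f_2): lcm = x. S = -4/7y^2 + 3/2y + 37/7.
  reduce S modulo (f_1, f_2):
  remainder -4/7y^2 + 3/2y + 37/7 ≠ 0; add h_3 = -4/7y^2 + 3/2y + 37/7 to the basis.

The other S-polynomials (S(f_1,h_3), S(f_2,h_3)) all reduce to 0 modulo the current basis, so we have a Gröbner basis.
Inter-reduce: drop elements whose leading term is divisible by another's, tail-reduce, and make monic.
Reduced Gröbner basis: {x + 3/2y, y^2 - 21/8y - 37/4}.

A lex Gröbner basis eliminates variables successively. Here y^2 - 21/8y - 37/4 depends only on y, with roots {-2, 37/8}; lifting each root through the earlier basis elements recovers the full solutions.
  y = -2: the earlier basis element becomes x - 3 = 0, giving x = 3 — point (3, -2).
  y = 37/8: the earlier basis element becomes x + 111/16 = 0, giving x = -111/16 — point (-111/16, 37/8).

{(3, -2), (-111/16, 37/8)}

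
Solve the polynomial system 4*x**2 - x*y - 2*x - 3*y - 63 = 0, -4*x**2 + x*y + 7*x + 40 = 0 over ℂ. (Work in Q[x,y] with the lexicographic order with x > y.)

Compute a lex Gröbner basis by Buchberger's algorithm.
f_1 = 4*x**2 - x*y - 2*x - 3*y - 63, LT = x**2.
f_2 = -4*x**2 + x*y + 7*x + 40, LT = x**2.

S(f_1,f_2): lcm = x**2. S = 5/4*x - 3/4*y - 23/4.
  leading term x: no divisor's leading term divides it; move 5/4*x to the remainder.
  leading term y: no divisor's leading term divides it; move -3/4*y to the remainder.
  leading term 1: no divisor's leading term divides it; move -23/4 to the remainder.
  remainder 5/4*x - 3/4*y - 23/4 ≠ 0; add h_3 = 5/4*x - 3/4*y - 23/4 to the basis.

S(f_1,h_3): lcm = x**2. S = 7/20*x*y + 41/10*x - 3/4*y - 63/4.
  leading term x*y: subtract (7/25*y)·h_3 from 7/20*x*y + 41/10*x - 3/4*y - 63/4 → 41/10*x + 21/100*y**2 + 43/50*y - 63/4
  leading term x: subtract (82/25)·h_3 from 41/10*x + 21/100*y**2 + 43/50*y - 63/4 → 21/100*y**2 + 83/25*y + 311/100
  leading term y**2: no divisor's leading term divides it; move 21/100*y**2 to the remainder.
  leading term y: no divisor's leading term divides it; move 83/25*y to the remainder.
  leading term 1: no divisor's leading term divides it; move 311/100 to the remainder.
  remainder 21/100*y**2 + 83/25*y + 311/100 ≠ 0; add h_4 = 21/100*y**2 + 83/25*y + 311/100 to the basis.

S(f_2,h_3): lcm = x**2. S = 7/20*x*y + 57/20*x - 10.
  leading term x*y: subtract (7/25*y)·h_3 from 7/20*x*y + 57/20*x - 10 → 57/20*x + 21/100*y**2 + 161/100*y - 10
  leading term x: subtract (57/25)·h_3 from 57/20*x + 21/100*y**2 + 161/100*y - 10 → 21/100*y**2 + 83/25*y + 311/100
  leading term y**2: subtract (1)·h_4 from 21/100*y**2 + 83/25*y + 311/100 → 0
  remainder 0.

S(f_1,h_4): leading monomials are coprime, so the S-polynomial reduces to 0 (Buchberger's first criterion).
S(f_2,h_4): leading monomials are coprime, so the S-polynomial reduces to 0 (Buchberger's first criterion).
S(h_3,h_4): leading monomials are coprime, so the S-polynomial reduces to 0 (Buchberger's first criterion).
Every S-polynomial of the final basis reduces to 0, so we have a Gröbner basis.
Inter-reduce: drop elements whose leading term is divisible by another's, tail-reduce, and make monic.
Reduced Gröbner basis: {x - 3/5*y - 23/5, y**2 + 332/21*y + 311/21}.

Since the basis is lex-ordered, y**2 + 332/21*y + 311/21 is univariate in y. Its roots are {-311/21, -1}. Back-substituting each root into the other basis elements fixes the other coordinates.
  y = -311/21: the earlier basis element becomes x + 30/7 = 0, giving x = -30/7 — point (-30/7, -311/21).
  y = -1: the earlier basis element becomes x - 4 = 0, giving x = 4 — point (4, -1).
Substituting each solution back into the original system confirms all equations vanish.

{(-30/7, -311/21), (4, -1)}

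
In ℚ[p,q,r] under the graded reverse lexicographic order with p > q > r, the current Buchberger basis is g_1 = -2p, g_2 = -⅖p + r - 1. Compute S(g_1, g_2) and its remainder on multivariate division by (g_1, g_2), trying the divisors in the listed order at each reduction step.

S(g_1, g_2) = 5/2r - 5/2; remainder on division = 5/2r - 5/2.

lcm(LM(g_1), LM(g_2)) = p.
S = (lcm/LT(g_1))·g_1 − (lcm/LT(g_2))·g_2 = 5/2r - 5/2.
Reduce S modulo (g_1, g_2) in that order:
  leading term r: no divisor's leading term divides it; move 5/2r to the remainder.
  leading term 1: no divisor's leading term divides it; move -5/2 to the remainder.
The remainder 5/2r - 5/2 is nonzero, so it would be added as the next basis element.
This is the inner loop of Buchberger's algorithm — each nonzero remainder becomes a new basis element.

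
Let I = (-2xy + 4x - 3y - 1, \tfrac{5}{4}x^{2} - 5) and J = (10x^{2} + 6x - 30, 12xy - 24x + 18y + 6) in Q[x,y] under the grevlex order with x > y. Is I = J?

Since reduced Gröbner bases are canonical representatives of ideals under a given ordering, it suffices to compute and compare them.
Buchberger on the first generating set:
f_1 = -2xy + 4x - 3y - 1, LT = xy.
f_2 = \tfrac{5}{4}x^{2} - 5, LT = x^{2}.

S(f_1,f_2): lcm = x^{2}y. S = -2x^{2} + \tfrac{3}{2}xy + \tfrac{1}{2}x + 4y.
  reduce S modulo (f_1, f_2):
  remainder \tfrac{7}{2}x + \tfrac{7}{4}y - \tfrac{35}{4} ≠ 0; add g_3 = \tfrac{7}{2}x + \tfrac{7}{4}y - \tfrac{35}{4} to the basis.

S(f_1,g_3): lcm = xy. S = -\tfrac{1}{2}y^{2} - 2x + 4y + \tfrac{1}{2}.
  reduce S modulo (f_1, f_2, g_3):
  remainder -\tfrac{1}{2}y^{2} + 5y - \tfrac{9}{2} ≠ 0; add g_4 = -\tfrac{1}{2}y^{2} + 5y - \tfrac{9}{2} to the basis.

The other S-polynomials (S(f_2,g_3), S(f_1,g_4), S(f_2,g_4), S(g_3,g_4)) all reduce to 0 modulo the current basis, so we have a Gröbner basis.
Inter-reduce: drop elements whose leading term is divisible by another's, tail-reduce, and make monic.
Reduced Gröbner basis: {y^{2} - 10y + 9, x + \tfrac{1}{2}y - \tfrac{5}{2}}.

Buchberger on the second generating set:
h_1 = 10x^{2} + 6x - 30, LT = x^{2}.
h_2 = 12xy - 24x + 18y + 6, LT = xy.

S(h_1,h_2): lcm = x^{2}y. S = 2x^{2} - \tfrac{9}{10}xy - \tfrac{1}{2}x - 3y.
  reduce S modulo (h_1, h_2):
  remainder -\tfrac{7}{2}x - \tfrac{33}{20}y + \tfrac{129}{20} ≠ 0; add k_3 = -\tfrac{7}{2}x - \tfrac{33}{20}y + \tfrac{129}{20} to the basis.

S(h_2,k_3): lcm = xy. S = -\tfrac{33}{70}y^{2} - 2x + \tfrac{117}{35}y + \tfrac{1}{2}.
  reduce S modulo (h_1, h_2, k_3):
  remainder -\tfrac{33}{70}y^{2} + \tfrac{30}{7}y - \tfrac{223}{70} ≠ 0; add k_4 = -\tfrac{33}{70}y^{2} + \tfrac{30}{7}y - \tfrac{223}{70} to the basis.

The other S-polynomials (S(h_1,k_3), S(h_1,k_4), S(h_2,k_4), S(k_3,k_4)) all reduce to 0 modulo the current basis, so we have a Gröbner basis.
Inter-reduce: drop elements whose leading term is divisible by another's, tail-reduce, and make monic.
Reduced Gröbner basis: {y^{2} - \tfrac{100}{11}y + \tfrac{223}{33}, x + \tfrac{33}{70}y - \tfrac{129}{70}}.

The bases are distinct; the ideals are different.

No, the ideals differ.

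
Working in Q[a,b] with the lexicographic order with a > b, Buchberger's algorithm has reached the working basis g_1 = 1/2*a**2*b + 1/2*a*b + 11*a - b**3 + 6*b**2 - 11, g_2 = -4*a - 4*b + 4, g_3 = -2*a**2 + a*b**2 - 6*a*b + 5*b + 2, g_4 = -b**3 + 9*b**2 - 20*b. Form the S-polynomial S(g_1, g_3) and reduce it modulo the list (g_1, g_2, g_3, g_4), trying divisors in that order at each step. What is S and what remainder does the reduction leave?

S(g_1, g_3) = 1/2*a*b**3 - 3*a*b**2 + a*b + 22*a - 2*b**3 + 29/2*b**2 + b - 22; remainder on division = -13/2*b**2 + 40*b.

lcm(LM(g_1), LM(g_3)) = a**2*b.
S = (lcm/LT(g_1))·g_1 − (lcm/LT(g_3))·g_3 = 1/2*a*b**3 - 3*a*b**2 + a*b + 22*a - 2*b**3 + 29/2*b**2 + b - 22.
Reduce S modulo (g_1, g_2, g_3, g_4) in that order:
  leading term a*b**3: subtract (-1/8*b**3)·g_2 from 1/2*a*b**3 - 3*a*b**2 + a*b + 22*a - 2*b**3 + 29/2*b**2 + b - 22 → -3*a*b**2 + a*b + 22*a - 1/2*b**4 - 3/2*b**3 + 29/2*b**2 + b - 22
  leading term a*b**2: subtract (3/4*b**2)·g_2 from -3*a*b**2 + a*b + 22*a - 1/2*b**4 - 3/2*b**3 + 29/2*b**2 + b - 22 → a*b + 22*a - 1/2*b**4 + 3/2*b**3 + 23/2*b**2 + b - 22
  leading term a*b: subtract (-1/4*b)·g_2 from a*b + 22*a - 1/2*b**4 + 3/2*b**3 + 23/2*b**2 + b - 22 → 22*a - 1/2*b**4 + 3/2*b**3 + 21/2*b**2 + 2*b - 22
  leading term a: subtract (-11/2)·g_2 from 22*a - 1/2*b**4 + 3/2*b**3 + 21/2*b**2 + 2*b - 22 → -1/2*b**4 + 3/2*b**3 + 21/2*b**2 - 20*b
  leading term b**4: subtract (1/2*b)·g_4 from -1/2*b**4 + 3/2*b**3 + 21/2*b**2 - 20*b → -3*b**3 + 41/2*b**2 - 20*b
  leading term b**3: subtract (3)·g_4 from -3*b**3 + 41/2*b**2 - 20*b → -13/2*b**2 + 40*b
  leading term b**2: no divisor's leading term divides it; move -13/2*b**2 to the remainder.
  leading term b: no divisor's leading term divides it; move 40*b to the remainder.
The remainder -13/2*b**2 + 40*b is nonzero, so it would be added as the next basis element.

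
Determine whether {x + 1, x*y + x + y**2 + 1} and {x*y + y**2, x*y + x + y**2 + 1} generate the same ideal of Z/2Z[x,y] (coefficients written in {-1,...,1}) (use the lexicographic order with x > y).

For a fixed monomial order, each ideal has a unique reduced Gröbner basis; comparing bases decides equality.
Buchberger on the first generating set:
f_1 = x + 1, LT = x.
f_2 = x*y + x + y**2 + 1, LT = x*y.

S(f_1,f_2): lcm = x*y. S = x + y**2 + y + 1.
  leading term x: subtract (1)·f_1 from x + y**2 + y + 1 → y**2 + y
  leading term y**2: no divisor's leading term divides it; move y**2 to the remainder.
  leading term y: no divisor's leading term divides it; move y to the remainder.
  remainder y**2 + y ≠ 0; add g_3 = y**2 + y to the basis.

The other S-polynomials (S(f_1,g_3), S(f_2,g_3)) all reduce to 0 modulo the current basis, so we have a Gröbner basis.
Inter-reduce: drop elements whose leading term is divisible by another's, tail-reduce, and make monic.
Reduced Gröbner basis: {x + 1, y**2 + y}.

Buchberger on the second generating set:
h_1 = x*y + y**2, LT = x*y.
h_2 = x*y + x + y**2 + 1, LT = x*y.

S(h_1,h_2): lcm = x*y. S = x + 1.
  leading term x: no divisor's leading term divides it; move x to the remainder.
  leading term 1: no divisor's leading term divides it; move 1 to the remainder.
  remainder x + 1 ≠ 0; add k_3 = x + 1 to the basis.

S(h_1,k_3): lcm = x*y. S = y**2 + y.
  leading term y**2: no divisor's leading term divides it; move y**2 to the remainder.
  leading term y: no divisor's leading term divides it; move y to the remainder.
  remainder y**2 + y ≠ 0; add k_4 = y**2 + y to the basis.

The other S-polynomials (S(h_2,k_3), S(h_1,k_4), S(h_2,k_4), S(k_3,k_4)) all reduce to 0 modulo the current basis, so we have a Gröbner basis.
Inter-reduce: drop elements whose leading term is divisible by another's, tail-reduce, and make monic.
Reduced Gröbner basis: {x + 1, y**2 + y}.

These coincide, so the ideals are equal.
The choice of monomial ordering does not affect the verdict — as long as both bases are computed under the same ordering, their equality decides ideal equality.

Yes, the ideals are equal.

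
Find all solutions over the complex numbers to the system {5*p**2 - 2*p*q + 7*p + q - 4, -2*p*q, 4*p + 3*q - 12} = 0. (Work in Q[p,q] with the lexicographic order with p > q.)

{(0, 4)}

Compute a lex Gröbner basis by Buchberger's algorithm.
f_1 = 5*p**2 - 2*p*q + 7*p + q - 4, LT = p**2.
f_2 = -2*p*q, LT = p*q.
f_3 = 4*p + 3*q - 12, LT = p.

S(f_1,f_2): lcm = p**2*q. S = -2/5*p*q**2 + 7/5*p*q + 1/5*q**2 - 4/5*q.
  reduce S modulo (f_1, f_2, f_3):
  remainder 1/5*q**2 - 4/5*q ≠ 0; add h_4 = 1/5*q**2 - 4/5*q to the basis.

S(f_1,f_3): lcm = p**2. S = -23/20*p*q + 22/5*p + 1/5*q - 4/5.
  reduce S modulo (f_1, f_2, f_3, h_4):
  remainder -31/10*q + 62/5 ≠ 0; add h_5 = -31/10*q + 62/5 to the basis.

The other S-polynomials (S(f_2,f_3), S(f_1,h_4), S(f_2,h_4), S(f_3,h_4), S(f_1,h_5), S(f_2,h_5), S(f_3,h_5), S(h_4,h_5)) all reduce to 0 modulo the current basis, so we have a Gröbner basis.
Inter-reduce: drop elements whose leading term is divisible by another's, tail-reduce, and make monic.
Reduced Gröbner basis: {p, q - 4}.

Elimination: the polynomial q - 4 lies in the elimination ideal for q, so q ∈ {4}. For each such q, the remaining basis elements (now univariate) give the rest of the solution.
  q = 4: the earlier basis element becomes p = 0, giving p = 0 — point (0, 4).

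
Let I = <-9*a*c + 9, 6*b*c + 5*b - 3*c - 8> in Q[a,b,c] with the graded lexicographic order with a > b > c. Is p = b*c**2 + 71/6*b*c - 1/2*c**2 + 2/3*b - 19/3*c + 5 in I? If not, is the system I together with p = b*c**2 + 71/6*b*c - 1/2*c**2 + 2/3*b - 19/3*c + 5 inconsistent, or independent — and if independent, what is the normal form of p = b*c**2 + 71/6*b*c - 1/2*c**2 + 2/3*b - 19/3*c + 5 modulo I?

First compute the reduced Gröbner basis of I by Buchberger's algorithm.
f_1 = -9*a*c + 9, LT = a*c.
f_2 = 6*b*c + 5*b - 3*c - 8, LT = b*c.

S(f_1,f_2): lcm = a*b*c. S = -5/6*a*b + 1/2*a*c + 4/3*a - b.
  leading term a*b: no divisor's leading term divides it; move -5/6*a*b to the remainder.
  leading term a*c: subtract (-1/18)·f_1 from 1/2*a*c + 4/3*a - b → 4/3*a - b + 1/2
  leading term a: no divisor's leading term divides it; move 4/3*a to the remainder.
  leading term b: no divisor's leading term divides it; move -b to the remainder.
  leading term 1: no divisor's leading term divides it; move 1/2 to the remainder.
  remainder -5/6*a*b + 4/3*a - b + 1/2 ≠ 0; add h_3 = -5/6*a*b + 4/3*a - b + 1/2 to the basis.

The other S-polynomials (S(f_1,h_3), S(f_2,h_3)) all reduce to 0 modulo the current basis, so we have a Gröbner basis.
Inter-reduce: drop elements whose leading term is divisible by another's, tail-reduce, and make monic.
Reduced Gröbner basis: {a*b - 8/5*a + 6/5*b - 3/5, a*c - 1, b*c + 5/6*b - 1/2*c - 4/3}.
Label its elements g_1 = a*b - 8/5*a + 6/5*b - 3/5, g_2 = a*c - 1, g_3 = b*c + 5/6*b - 1/2*c - 4/3.

Reduce p = b*c**2 + 71/6*b*c - 1/2*c**2 + 2/3*b - 19/3*c + 5 modulo G:
  leading term b*c**2: subtract (c)·g_3 from b*c**2 + 71/6*b*c - 1/2*c**2 + 2/3*b - 19/3*c + 5 → 11*b*c + 2/3*b - 5*c + 5
  leading term b*c: subtract (11)·g_3 from 11*b*c + 2/3*b - 5*c + 5 → -17/2*b + 1/2*c + 59/3
  leading term b: no divisor's leading term divides it; move -17/2*b to the remainder.
  leading term c: no divisor's leading term divides it; move 1/2*c to the remainder.
  leading term 1: no divisor's leading term divides it; move 59/3 to the remainder.
  normal form = -17/2*b + 1/2*c + 59/3.
The normal form is nonzero, so p ∉ I. Since p minus its normal form lies in I, I + (p) = I + (r) where r = -17/2*b + 1/2*c + 59/3; decide whether this ideal is the whole ring.
Run Buchberger on G together with r (pairs among the g_i already reduce to 0 since G is a Gröbner basis):
g_1 = a*b - 8/5*a + 6/5*b - 3/5, LT = a*b.
g_2 = a*c - 1, LT = a*c.
g_3 = b*c + 5/6*b - 1/2*c - 4/3, LT = b*c.
r = -17/2*b + 1/2*c + 59/3, LT = b.

S(g_1,r): lcm = a*b. S = 1/17*a*c + 182/255*a + 6/5*b - 3/5.
  leading term a*c: subtract (1/17)·g_2 from 1/17*a*c + 182/255*a + 6/5*b - 3/5 → 182/255*a + 6/5*b - 46/85
  leading term a: no divisor's leading term divides it; move 182/255*a to the remainder.
  leading term b: subtract (-12/85)·r from 6/5*b - 46/85 → 6/85*c + 38/17
  leading term c: no divisor's leading term divides it; move 6/85*c to the remainder.
  leading term 1: no divisor's leading term divides it; move 38/17 to the remainder.
  remainder 182/255*a + 6/85*c + 38/17 ≠ 0; add m_5 = 182/255*a + 6/85*c + 38/17 to the basis.

S(g_3,r): lcm = b*c. S = 1/17*c**2 + 5/6*b + 185/102*c - 4/3.
  leading term c**2: no divisor's leading term divides it; move 1/17*c**2 to the remainder.
  leading term b: subtract (-5/51)·r from 5/6*b + 185/102*c - 4/3 → 95/51*c + 91/153
  leading term c: no divisor's leading term divides it; move 95/51*c to the remainder.
  leading term 1: no divisor's leading term divides it; move 91/153 to the remainder.
  remainder 1/17*c**2 + 95/51*c + 91/153 ≠ 0; add m_6 = 1/17*c**2 + 95/51*c + 91/153 to the basis.

The other S-polynomials (S(g_1,g_2), S(g_1,g_3), S(g_2,g_3), S(g_2,r), S(g_1,m_5), S(g_2,m_5), S(g_3,m_5), S(r,m_5), S(g_1,m_6), S(g_2,m_6), S(g_3,m_6), S(r,m_6), S(m_5,m_6)) all reduce to 0 modulo the current basis, so we have a Gröbner basis.
Inter-reduce: drop elements whose leading term is divisible by another's, tail-reduce, and make monic.
Reduced Gröbner basis: {c**2 + 95/3*c + 91/9, a + 9/91*c + 285/91, b - 1/17*c - 118/51}.
The reduced Gröbner basis of I + (p) is {c**2 + 95/3*c + 91/9, a + 9/91*c + 285/91, b - 1/17*c - 118/51} ≠ {1}, a proper ideal, so the enlarged system stays consistent: p is independent of I, with normal form -17/2*b + 1/2*c + 59/3.

Ideal membership is decidable via reduction modulo a Gröbner basis.

b*c**2 + 71/6*b*c - 1/2*c**2 + 2/3*b - 19/3*c + 5 is independent of I; its normal form modulo I is -17/2*b + 1/2*c + 59/3.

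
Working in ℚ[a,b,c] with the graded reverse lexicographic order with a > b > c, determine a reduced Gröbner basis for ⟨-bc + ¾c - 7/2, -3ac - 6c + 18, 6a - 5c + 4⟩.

f_1 = -bc + ¾c - 7/2, LT = bc.
f_2 = -3ac - 6c + 18, LT = ac.
f_3 = 6a - 5c + 4, LT = a.

S(f_1,f_2): lcm = abc. S = -¾ac - 2bc + 7/2a + 6b.
  leading term ac: subtract (¼)·f_2 from -¾ac - 2bc + 7/2a + 6b → -2bc + 7/2a + 6b + 3/2c - 9/2
  leading term bc: subtract (2)·f_1 from -2bc + 7/2a + 6b + 3/2c - 9/2 → 7/2a + 6b + 5/2
  leading term a: subtract (7/12)·f_3 from 7/2a + 6b + 5/2 → 6b + 35/12c + ⅙
  leading term b: no divisor's leading term divides it; move 6b to the remainder.
  leading term c: no divisor's leading term divides it; move 35/12c to the remainder.
  leading term 1: no divisor's leading term divides it; move ⅙ to the remainder.
  remainder 6b + 35/12c + ⅙ ≠ 0; add g_4 = 6b + 35/12c + ⅙ to the basis.

S(f_2,f_3): lcm = ac. S = ⅚c² + 4/3c - 6.
  leading term c²: no divisor's leading term divides it; move ⅚c² to the remainder.
  leading term c: no divisor's leading term divides it; move 4/3c to the remainder.
  leading term 1: no divisor's leading term divides it; move -6 to the remainder.
  remainder ⅚c² + 4/3c - 6 ≠ 0; add g_5 = ⅚c² + 4/3c - 6 to the basis.

The other S-polynomials (S(f_1,f_3), S(f_1,g_4), S(f_2,g_4), S(f_3,g_4), S(f_1,g_5), S(f_2,g_5), S(f_3,g_5), S(g_4,g_5)) all reduce to 0 modulo the current basis, so we have a Gröbner basis.
Inter-reduce: drop elements whose leading term is divisible by another's, tail-reduce, and make monic.

G = {c² + 8/5c - 36/5, a - ⅚c + ⅔, b + 35/72c + 1/36}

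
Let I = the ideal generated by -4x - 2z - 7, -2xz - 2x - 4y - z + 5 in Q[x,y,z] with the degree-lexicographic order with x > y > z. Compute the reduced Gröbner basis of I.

f_1 = -4x - 2z - 7, LT = x.
f_2 = -2xz - 2x - 4y - z + 5, LT = xz.

S(f_1,f_2): lcm = xz. S = 1/2z^2 - x - 2y + 5/4z + 5/2.
  leading term z^2: no divisor's leading term divides it; move 1/2z^2 to the remainder.
  leading term x: subtract (1/4)·f_1 from -x - 2y + 5/4z + 5/2 → -2y + 7/4z + 17/4
  leading term y: no divisor's leading term divides it; move -2y to the remainder.
  leading term z: no divisor's leading term divides it; move 7/4z to the remainder.
  leading term 1: no divisor's leading term divides it; move 17/4 to the remainder.
  remainder 1/2z^2 - 2y + 7/4z + 17/4 ≠ 0; add g_3 = 1/2z^2 - 2y + 7/4z + 17/4 to the basis.

S(f_1,g_3): leading monomials are coprime, so the S-polynomial reduces to 0 (Buchberger's first criterion).
S(f_2,g_3): lcm = xz^2. S = 4xy - 5/2xz + 2yz + 1/2z^2 - 17/2x - 5/2z.
  leading term xy: subtract (-y)·f_1 from 4xy - 5/2xz + 2yz + 1/2z^2 - 17/2x - 5/2z → -5/2xz + 1/2z^2 - 17/2x - 7y - 5/2z
  leading term xz: subtract (5/8z)·f_1 from -5/2xz + 1/2z^2 - 17/2x - 7y - 5/2z → 7/4z^2 - 17/2x - 7y + 15/8z
  leading term z^2: subtract (7/2)·g_3 from 7/4z^2 - 17/2x - 7y + 15/8z → -17/2x - 17/4z - 119/8
  leading term x: subtract (17/8)·f_1 from -17/2x - 17/4z - 119/8 → 0
  remainder 0.

Every S-polynomial of the final basis reduces to 0, so we have a Gröbner basis.
Inter-reduce: drop elements whose leading term is divisible by another's, tail-reduce, and make monic.

G = {z^2 - 4y + 7/2z + 17/2, x + 1/2z + 7/4}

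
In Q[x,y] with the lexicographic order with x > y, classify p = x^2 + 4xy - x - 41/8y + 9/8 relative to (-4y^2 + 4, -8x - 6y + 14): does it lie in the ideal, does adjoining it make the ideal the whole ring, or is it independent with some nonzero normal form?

First compute the reduced Gröbner basis of I by Buchberger's algorithm.
f_1 = -4y^2 + 4, LT = y^2.
f_2 = -8x - 6y + 14, LT = x.

The S-polynomials (S(f_1,f_2)) all reduce to 0 modulo the current basis, so we have a Gröbner basis.
Inter-reduce: drop elements whose leading term is divisible by another's, tail-reduce, and make monic.
Reduced Gröbner basis: {x + 3/4y - 7/4, y^2 - 1}.
Label its elements g_1 = x + 3/4y - 7/4, g_2 = y^2 - 1.

Reduce p = x^2 + 4xy - x - 41/8y + 9/8 modulo G:
  leading term x^2: subtract (x)·g_1 from x^2 + 4xy - x - 41/8y + 9/8 → 13/4xy + 3/4x - 41/8y + 9/8
  leading term xy: subtract (13/4y)·g_1 from 13/4xy + 3/4x - 41/8y + 9/8 → 3/4x - 39/16y^2 + 9/16y + 9/8
  leading term x: subtract (3/4)·g_1 from 3/4x - 39/16y^2 + 9/16y + 9/8 → -39/16y^2 + 39/16
  leading term y^2: subtract (-39/16)·g_2 from -39/16y^2 + 39/16 → 0
  normal form = 0.
Since the normal form is 0, p ∈ I.

x^2 + 4xy - x - 41/8y + 9/8 lies in I (it reduces to 0).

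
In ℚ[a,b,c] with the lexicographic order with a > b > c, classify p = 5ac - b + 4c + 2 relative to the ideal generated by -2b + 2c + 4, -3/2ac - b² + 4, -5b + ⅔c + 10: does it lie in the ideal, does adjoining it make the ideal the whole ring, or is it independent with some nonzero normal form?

First compute the reduced Gröbner basis of I by Buchberger's algorithm.
f_1 = -2b + 2c + 4, LT = b.
f_2 = -3/2ac - b² + 4, LT = ac.
f_3 = -5b + ⅔c + 10, LT = b.

S(f_1,f_3): lcm = b. S = -13/15c.
  leading term c: no divisor's leading term divides it; move -13/15c to the remainder.
  remainder -13/15c ≠ 0; add h_4 = -13/15c to the basis.

The other S-polynomials (S(f_1,f_2), S(f_2,f_3), S(f_1,h_4), S(f_2,h_4), S(f_3,h_4)) all reduce to 0 modulo the current basis, so we have a Gröbner basis.
Inter-reduce: drop elements whose leading term is divisible by another's, tail-reduce, and make monic.
Reduced Gröbner basis: {b - 2, c}.
Label its elements g_1 = b - 2, g_2 = c.

Reduce p = 5ac - b + 4c + 2 modulo G:
  leading term ac: subtract (5a)·g_2 from 5ac - b + 4c + 2 → -b + 4c + 2
  leading term b: subtract (-1)·g_1 from -b + 4c + 2 → 4c
  leading term c: subtract (4)·g_2 from 4c → 0
  normal form = 0.
Since the normal form is 0, p ∈ I.

Ideal membership is decidable via reduction modulo a Gröbner basis.

5ac - b + 4c + 2 lies in I (it reduces to 0).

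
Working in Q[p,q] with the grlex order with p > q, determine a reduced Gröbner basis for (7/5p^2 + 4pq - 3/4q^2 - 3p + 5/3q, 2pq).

f_1 = 7/5p^2 + 4pq - 3/4q^2 - 3p + 5/3q, LT = p^2.
f_2 = 2pq, LT = pq.

S(f_1,f_2): lcm = p^2q. S = 20/7pq^2 - 15/28q^3 - 15/7pq + 25/21q^2.
  leading term pq^2: subtract (10/7q)·f_2 from 20/7pq^2 - 15/28q^3 - 15/7pq + 25/21q^2 → -15/28q^3 - 15/7pq + 25/21q^2
  leading term q^3: no divisor's leading term divides it; move -15/28q^3 to the remainder.
  leading term pq: subtract (-15/14)·f_2 from -15/7pq + 25/21q^2 → 25/21q^2
  leading term q^2: no divisor's leading term divides it; move 25/21q^2 to the remainder.
  remainder -15/28q^3 + 25/21q^2 ≠ 0; add g_3 = -15/28q^3 + 25/21q^2 to the basis.

The other S-polynomials (S(f_1,g_3), S(f_2,g_3)) all reduce to 0 modulo the current basis, so we have a Gröbner basis.

G = {q^3 - 20/9q^2, p^2 - 15/28q^2 - 15/7p + 25/21q, pq}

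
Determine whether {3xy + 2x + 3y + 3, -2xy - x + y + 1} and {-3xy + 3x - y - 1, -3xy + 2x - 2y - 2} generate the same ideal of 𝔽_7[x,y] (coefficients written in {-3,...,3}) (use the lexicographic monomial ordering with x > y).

No, the ideals differ.

Since reduced Gröbner bases are canonical representatives of ideals under a given ordering, it suffices to compute and compare them.
Buchberger on the first generating set:
f_1 = 3xy + 2x + 3y + 3, LT = xy.
f_2 = -2xy - x + y + 1, LT = xy.

S(f_1,f_2): lcm = xy. S = -x - 2y - 2.
  leading term x: no divisor's leading term divides it; move -x to the remainder.
  leading term y: no divisor's leading term divides it; move -2y to the remainder.
  leading term 1: no divisor's leading term divides it; move -2 to the remainder.
  remainder -x - 2y - 2 ≠ 0; add g_3 = -x - 2y - 2 to the basis.

S(f_1,g_3): lcm = xy. S = 3x - 2y² - y + 1.
  leading term x: subtract (-3)·g_3 from 3x - 2y² - y + 1 → -2y² + 2
  leading term y²: no divisor's leading term divides it; move -2y² to the remainder.
  leading term 1: no divisor's leading term divides it; move 2 to the remainder.
  remainder -2y² + 2 ≠ 0; add g_4 = -2y² + 2 to the basis.

The other S-polynomials (S(f_2,g_3), S(f_1,g_4), S(f_2,g_4), S(g_3,g_4)) all reduce to 0 modulo the current basis, so we have a Gröbner basis.
Inter-reduce: drop elements whose leading term is divisible by another's, tail-reduce, and make monic.
Reduced Gröbner basis: {x + 2y + 2, y² - 1}.

Buchberger on the second generating set:
h_1 = -3xy + 3x - y - 1, LT = xy.
h_2 = -3xy + 2x - 2y - 2, LT = xy.

S(h_1,h_2): lcm = xy. S = 2x + 2y + 2.
  leading term x: no divisor's leading term divides it; move 2x to the remainder.
  leading term y: no divisor's leading term divides it; move 2y to the remainder.
  leading term 1: no divisor's leading term divides it; move 2 to the remainder.
  remainder 2x + 2y + 2 ≠ 0; add k_3 = 2x + 2y + 2 to the basis.

S(h_1,k_3): lcm = xy. S = -x - y² - 3y - 2.
  leading term x: subtract (3)·k_3 from -x - y² - 3y - 2 → -y² - 2y - 1
  leading term y²: no divisor's leading term divides it; move -y² to the remainder.
  leading term y: no divisor's leading term divides it; move -2y to the remainder.
  leading term 1: no divisor's leading term divides it; move -1 to the remainder.
  remainder -y² - 2y - 1 ≠ 0; add k_4 = -y² - 2y - 1 to the basis.

The other S-polynomials (S(h_2,k_3), S(h_1,k_4), S(h_2,k_4), S(k_3,k_4)) all reduce to 0 modulo the current basis, so we have a Gröbner basis.
Inter-reduce: drop elements whose leading term is divisible by another's, tail-reduce, and make monic.
Reduced Gröbner basis: {x + y + 1, y² + 2y + 1}.

The bases are distinct; the ideals are different.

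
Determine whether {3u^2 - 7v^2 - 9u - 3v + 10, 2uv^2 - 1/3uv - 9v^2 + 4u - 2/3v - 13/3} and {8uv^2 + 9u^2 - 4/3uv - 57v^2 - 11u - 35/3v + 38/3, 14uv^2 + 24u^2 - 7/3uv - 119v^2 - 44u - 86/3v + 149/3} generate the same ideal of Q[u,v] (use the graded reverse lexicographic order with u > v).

Yes, the ideals are equal.

For a fixed monomial order, each ideal has a unique reduced Gröbner basis; comparing bases decides equality.
Buchberger on the first generating set:
f_1 = 3u^2 - 7v^2 - 9u - 3v + 10, LT = u^2.
f_2 = 2uv^2 - 1/3uv - 9v^2 + 4u - 2/3v - 13/3, LT = uv^2.

S(f_1,f_2): lcm = u^2v^2. S = -7/3v^4 + 1/6u^2v + 3/2uv^2 - v^3 - 2u^2 + 1/3uv + 10/3v^2 + 13/6u.
  reduce S modulo (f_1, f_2):
  remainder -7/3v^4 - 11/18v^3 + 13/12uv + 67/12v^2 - 41/6u - 37/18v + 119/12 ≠ 0; add g_3 = -7/3v^4 - 11/18v^3 + 13/12uv + 67/12v^2 - 41/6u - 37/18v + 119/12 to the basis.

The other S-polynomials (S(f_1,g_3), S(f_2,g_3)) all reduce to 0 modulo the current basis, so we have a Gröbner basis.
Inter-reduce: drop elements whose leading term is divisible by another's, tail-reduce, and make monic.
Reduced Gröbner basis: {v^4 + 11/42v^3 - 13/28uv - 67/28v^2 + 41/14u + 37/42v - 17/4, uv^2 - 1/6uv - 9/2v^2 + 2u - 1/3v - 13/6, u^2 - 7/3v^2 - 3u - v + 10/3}.

Buchberger on the second generating set:
h_1 = 8uv^2 + 9u^2 - 4/3uv - 57v^2 - 11u - 35/3v + 38/3, LT = uv^2.
h_2 = 14uv^2 + 24u^2 - 7/3uv - 119v^2 - 44u - 86/3v + 149/3, LT = uv^2.

S(h_1,h_2): lcm = uv^2. S = -33/56u^2 + 11/8v^2 + 99/56u + 33/56v - 55/28.
  reduce S modulo (h_1, h_2):
  remainder -33/56u^2 + 11/8v^2 + 99/56u + 33/56v - 55/28 ≠ 0; add k_3 = -33/56u^2 + 11/8v^2 + 99/56u + 33/56v - 55/28 to the basis.

S(h_1,k_3): lcm = u^2v^2. S = 7/3v^4 + 9/8u^3 - 1/6u^2v - 33/8uv^2 + v^3 - 11/8u^2 - 35/24uv - 10/3v^2 + 19/12u.
  reduce S modulo (h_1, h_2, k_3):
  remainder 7/3v^4 + 11/18v^3 - 13/12uv - 67/12v^2 + 41/6u + 37/18v - 119/12 ≠ 0; add k_4 = 7/3v^4 + 11/18v^3 - 13/12uv - 67/12v^2 + 41/6u + 37/18v - 119/12 to the basis.

The other S-polynomials (S(h_2,k_3), S(h_1,k_4), S(h_2,k_4), S(k_3,k_4)) all reduce to 0 modulo the current basis, so we have a Gröbner basis.
Inter-reduce: drop elements whose leading term is divisible by another's, tail-reduce, and make monic.
Reduced Gröbner basis: {v^4 + 11/42v^3 - 13/28uv - 67/28v^2 + 41/14u + 37/42v - 17/4, uv^2 - 1/6uv - 9/2v^2 + 2u - 1/3v - 13/6, u^2 - 7/3v^2 - 3u - v + 10/3}.

These coincide, so the ideals are equal.
The choice of monomial ordering does not affect the verdict — as long as both bases are computed under the same ordering, their equality decides ideal equality.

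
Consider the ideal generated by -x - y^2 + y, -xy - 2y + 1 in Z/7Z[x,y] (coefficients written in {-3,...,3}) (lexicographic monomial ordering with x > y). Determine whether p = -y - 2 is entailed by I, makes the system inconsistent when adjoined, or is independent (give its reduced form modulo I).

-y - 2 is independent of I; its normal form modulo I is -y - 2.

First compute the reduced Gröbner basis of I by Buchberger's algorithm.
f_1 = -x - y^2 + y, LT = x.
f_2 = -xy - 2y + 1, LT = xy.

S(f_1,f_2): lcm = xy. S = y^3 - y^2 - 2y + 1.
  leading term y^3: no divisor's leading term divides it; move y^3 to the remainder.
  leading term y^2: no divisor's leading term divides it; move -y^2 to the remainder.
  leading term y: no divisor's leading term divides it; move -2y to the remainder.
  leading term 1: no divisor's leading term divides it; move 1 to the remainder.
  remainder y^3 - y^2 - 2y + 1 ≠ 0; add h_3 = y^3 - y^2 - 2y + 1 to the basis.

S(f_1,h_3): leading monomials are coprime, so the S-polynomial reduces to 0 (Buchberger's first criterion).
S(f_2,h_3): lcm = xy^3. S = xy^2 + 2xy - x + 2y^3 - y^2.
  leading term xy^2: subtract (-y^2)·f_1 from xy^2 + 2xy - x + 2y^3 - y^2 → 2xy - x - y^4 + 3y^3 - y^2
  leading term xy: subtract (-2y)·f_1 from 2xy - x - y^4 + 3y^3 - y^2 → -x - y^4 + y^3 + y^2
  leading term x: subtract (1)·f_1 from -x - y^4 + y^3 + y^2 → -y^4 + y^3 + 2y^2 - y
  leading term y^4: subtract (-y)·h_3 from -y^4 + y^3 + 2y^2 - y → 0
  remainder 0.

Every S-polynomial of the final basis reduces to 0, so we have a Gröbner basis.
Inter-reduce: drop elements whose leading term is divisible by another's, tail-reduce, and make monic.
Reduced Gröbner basis: {x + y^2 - y, y^3 - y^2 - 2y + 1}.
Label its elements g_1 = x + y^2 - y, g_2 = y^3 - y^2 - 2y + 1.

Reduce p = -y - 2 modulo G:
  leading term y: no divisor's leading term divides it; move -y to the remainder.
  leading term 1: no divisor's leading term divides it; move -2 to the remainder.
  normal form = -y - 2.
The normal form is nonzero, so p ∉ I. Since p minus its normal form lies in I, I + (p) = I + (r) where r = -y - 2; decide whether this ideal is the whole ring.
Run Buchberger on G together with r (pairs among the g_i already reduce to 0 since G is a Gröbner basis):
g_1 = x + y^2 - y, LT = x.
g_2 = y^3 - y^2 - 2y + 1, LT = y^3.
r = -y - 2, LT = y.

S(g_1,g_2): leading monomials are coprime, so the S-polynomial reduces to 0 (Buchberger's first criterion).
S(g_1,r): leading monomials are coprime, so the S-polynomial reduces to 0 (Buchberger's first criterion).
S(g_2,r): lcm = y^3. S = -3y^2 - 2y + 1.
  leading term y^2: subtract (3y)·r from -3y^2 - 2y + 1 → -3y + 1
  leading term y: subtract (3)·r from -3y + 1 → 0
  remainder 0.

Every S-polynomial of the final basis reduces to 0, so we have a Gröbner basis.
Inter-reduce: drop elements whose leading term is divisible by another's, tail-reduce, and make monic.
Reduced Gröbner basis: {x - 1, y + 2}.
The reduced Gröbner basis of I + (p) is {x - 1, y + 2} ≠ {1}, a proper ideal, so the enlarged system stays consistent: p is independent of I, with normal form -y - 2.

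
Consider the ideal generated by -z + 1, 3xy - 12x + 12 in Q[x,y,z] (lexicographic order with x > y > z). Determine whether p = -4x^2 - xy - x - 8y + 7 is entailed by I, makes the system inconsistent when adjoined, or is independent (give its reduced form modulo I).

First compute the reduced Gröbner basis of I by Buchberger's algorithm.
f_1 = -z + 1, LT = z.
f_2 = 3xy - 12x + 12, LT = xy.

The S-polynomials (S(f_1,f_2)) all reduce to 0 modulo the current basis, so we have a Gröbner basis.
Inter-reduce: drop elements whose leading term is divisible by another's, tail-reduce, and make monic.
Reduced Gröbner basis: {xy - 4x + 4, z - 1}.
Label its elements g_1 = xy - 4x + 4, g_2 = z - 1.

Reduce p = -4x^2 - xy - x - 8y + 7 modulo G:
  leading term x^2: no divisor's leading term divides it; move -4x^2 to the remainder.
  leading term xy: subtract (-1)·g_1 from -xy - x - 8y + 7 → -5x - 8y + 11
  leading term x: no divisor's leading term divides it; move -5x to the remainder.
  leading term y: no divisor's leading term divides it; move -8y to the remainder.
  leading term 1: no divisor's leading term divides it; move 11 to the remainder.
  normal form = -4x^2 - 5x - 8y + 11.
The normal form is nonzero, so p ∉ I. Since p minus its normal form lies in I, I + (p) = I + (r) where r = -4x^2 - 5x - 8y + 11; decide whether this ideal is the whole ring.
Run Buchberger on G together with r (pairs among the g_i already reduce to 0 since G is a Gröbner basis):
g_1 = xy - 4x + 4, LT = xy.
g_2 = z - 1, LT = z.
r = -4x^2 - 5x - 8y + 11, LT = x^2.

S(g_1,r): lcm = x^2y. S = -4x^2 - 5/4xy + 4x - 2y^2 + 11/4y.
  reduce S modulo (g_1, g_2, r):
  remainder 4x - 2y^2 + 43/4y - 6 ≠ 0; add m_4 = 4x - 2y^2 + 43/4y - 6 to the basis.

S(g_1,m_4): lcm = xy. S = -4x + 1/2y^3 - 43/16y^2 + 3/2y + 4.
  reduce S modulo (g_1, g_2, r, m_4):
  remainder 1/2y^3 - 75/16y^2 + 49/4y - 2 ≠ 0; add m_5 = 1/2y^3 - 75/16y^2 + 49/4y - 2 to the basis.

The other S-polynomials (S(g_1,g_2), S(g_2,r), S(g_2,m_4), S(r,m_4), S(g_1,m_5), S(g_2,m_5), S(r,m_5), S(m_4,m_5)) all reduce to 0 modulo the current basis, so we have a Gröbner basis.
Inter-reduce: drop elements whose leading term is divisible by another's, tail-reduce, and make monic.
Reduced Gröbner basis: {x - 1/2y^2 + 43/16y - 3/2, y^3 - 75/8y^2 + 49/2y - 4, z - 1}.
The reduced Gröbner basis of I + (p) is {x - 1/2y^2 + 43/16y - 3/2, y^3 - 75/8y^2 + 49/2y - 4, z - 1} ≠ {1}, a proper ideal, so the enlarged system stays consistent: p is independent of I, with normal form -4x^2 - 5x - 8y + 11.

-4x^2 - xy - x - 8y + 7 is independent of I; its normal form modulo I is -4x^2 - 5x - 8y + 11.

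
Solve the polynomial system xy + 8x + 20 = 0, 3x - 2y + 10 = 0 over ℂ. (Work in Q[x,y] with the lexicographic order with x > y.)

Compute a lex Gröbner basis by Buchberger's algorithm.
f_1 = xy + 8x + 20, LT = xy.
f_2 = 3x - 2y + 10, LT = x.

S(f_1,f_2): lcm = xy. S = 8x + \tfrac{2}{3}y^{2} - \tfrac{10}{3}y + 20.
  leading term x: subtract (\tfrac{8}{3})·f_2 from 8x + \tfrac{2}{3}y^{2} - \tfrac{10}{3}y + 20 → \tfrac{2}{3}y^{2} + 2y - \tfrac{20}{3}
  leading term y^{2}: no divisor's leading term divides it; move \tfrac{2}{3}y^{2} to the remainder.
  leading term y: no divisor's leading term divides it; move 2y to the remainder.
  leading term 1: no divisor's leading term divides it; move -\tfrac{20}{3} to the remainder.
  remainder \tfrac{2}{3}y^{2} + 2y - \tfrac{20}{3} ≠ 0; add h_3 = \tfrac{2}{3}y^{2} + 2y - \tfrac{20}{3} to the basis.

The other S-polynomials (S(f_1,h_3), S(f_2,h_3)) all reduce to 0 modulo the current basis, so we have a Gröbner basis.
Inter-reduce: drop elements whose leading term is divisible by another's, tail-reduce, and make monic.
Reduced Gröbner basis: {x - \tfrac{2}{3}y + \tfrac{10}{3}, y^{2} + 3y - 10}.

The lex basis is triangular: the last element involves only y. Solving y^{2} + 3y - 10 = 0 gives y ∈ {-5, 2}; substituting each value into the earlier elements determines the remaining variables.
  y = -5: the earlier basis element becomes x + \tfrac{20}{3} = 0, giving x = -20/3 — point (-20/3, -5).
  y = 2: the earlier basis element becomes x + 2 = 0, giving x = -2 — point (-2, 2).

{(-20/3, -5), (-2, 2)}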